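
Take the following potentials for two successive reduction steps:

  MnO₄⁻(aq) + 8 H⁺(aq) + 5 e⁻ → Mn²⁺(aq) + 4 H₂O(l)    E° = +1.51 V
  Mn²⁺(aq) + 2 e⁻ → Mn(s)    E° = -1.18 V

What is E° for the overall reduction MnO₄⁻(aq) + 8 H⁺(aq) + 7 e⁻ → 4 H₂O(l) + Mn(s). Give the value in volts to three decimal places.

Adding the free-energy changes (−nFE°) of the two steps gives −n₃FE°₃ = −n₁FE°₁ − n₂FE°₂.
E°₃ = (5×+1.51 + 2×-1.18) / 7 = (+5.190) / 7 = +0.741 V.

+0.741 V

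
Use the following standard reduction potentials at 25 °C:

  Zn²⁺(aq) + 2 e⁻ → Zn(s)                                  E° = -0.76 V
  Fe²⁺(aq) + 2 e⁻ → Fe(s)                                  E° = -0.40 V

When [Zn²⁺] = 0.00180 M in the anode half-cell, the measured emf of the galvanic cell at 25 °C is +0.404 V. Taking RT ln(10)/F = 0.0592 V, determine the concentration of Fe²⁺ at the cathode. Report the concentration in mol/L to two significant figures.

Fe²⁺/Fe is the cathode, Zn²⁺/Zn the anode: E°cell = +0.36 V, n = 2.
Overall reaction: Fe²⁺(aq) + Zn(s) → Fe(s) + Zn²⁺(aq); Q = [Zn²⁺]^1/[Fe²⁺]^1.
From E = E° − (0.0592/n) log Q: log Q = (E° − E)·n/0.0592 = (+0.36 − (+0.404))·2/0.0592 = -1.4865.
So 1·log[Fe²⁺] = 1·log(0.0018) − log Q = -2.7447 − (-1.4865) = -1.2582; [Fe²⁺] = 10^(-1.2582) ≈ 0.055 M.

0.055 M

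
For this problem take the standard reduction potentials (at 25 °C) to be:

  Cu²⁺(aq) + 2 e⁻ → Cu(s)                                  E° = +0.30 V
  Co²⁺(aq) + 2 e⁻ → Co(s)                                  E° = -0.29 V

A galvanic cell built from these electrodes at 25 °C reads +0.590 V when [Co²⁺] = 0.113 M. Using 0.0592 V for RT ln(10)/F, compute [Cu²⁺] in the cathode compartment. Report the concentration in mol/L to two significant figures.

Cu²⁺/Cu is the cathode, Co²⁺/Co the anode: E°cell = +0.59 V, n = 2.
Overall reaction: Cu²⁺(aq) + Co(s) → Cu(s) + Co²⁺(aq); Q = [Co²⁺]^1/[Cu²⁺]^1.
From E = E° − (0.0592/n) log Q: log Q = (E° − E)·n/0.0592 = (+0.59 − (+0.590))·2/0.0592 = 0.0000.
So 1·log[Cu²⁺] = 1·log(0.113) − log Q = -0.9469 − (0.0000) = -0.9469; [Cu²⁺] = 10^(-0.9469) ≈ 0.11 M.

0.11 M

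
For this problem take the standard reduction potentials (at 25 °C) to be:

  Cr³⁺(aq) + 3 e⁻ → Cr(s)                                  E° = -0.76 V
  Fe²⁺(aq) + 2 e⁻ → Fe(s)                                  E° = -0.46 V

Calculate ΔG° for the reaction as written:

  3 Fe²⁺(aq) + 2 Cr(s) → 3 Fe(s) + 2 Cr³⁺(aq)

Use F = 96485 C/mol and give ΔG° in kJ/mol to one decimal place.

As written, Fe²⁺/Fe is reduced (cathode) and Cr³⁺/Cr is oxidised (anode), so E°cell = (-0.46) − (-0.76) = +0.30 V.
Balancing electrons gives n = 6.
ΔG° = −nFE° = −(6)(96485)(+0.30) = -173,673 J = -173.7 kJ/mol.

-173.7 kJ/mol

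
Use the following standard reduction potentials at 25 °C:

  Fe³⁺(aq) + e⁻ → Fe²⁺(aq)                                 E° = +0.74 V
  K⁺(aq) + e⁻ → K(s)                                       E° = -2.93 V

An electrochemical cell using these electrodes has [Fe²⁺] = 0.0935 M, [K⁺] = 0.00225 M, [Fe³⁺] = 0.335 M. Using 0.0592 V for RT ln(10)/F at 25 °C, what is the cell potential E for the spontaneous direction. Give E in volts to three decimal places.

Fe³⁺/Fe²⁺ is the cathode (higher E°), K⁺/K the anode: E°cell = +0.74 − (-2.93) = +3.67 V, n = 1.
Overall: Fe³⁺(aq) + K(s) → Fe²⁺(aq) + K⁺(aq)
Q = [Fe²⁺]·[K⁺] / ([Fe³⁺]); log Q = -3.202.
E = E° − (0.0592/n) log Q = +3.67 − (0.0592/1)(-3.202) = +3.860 V.

+3.860 V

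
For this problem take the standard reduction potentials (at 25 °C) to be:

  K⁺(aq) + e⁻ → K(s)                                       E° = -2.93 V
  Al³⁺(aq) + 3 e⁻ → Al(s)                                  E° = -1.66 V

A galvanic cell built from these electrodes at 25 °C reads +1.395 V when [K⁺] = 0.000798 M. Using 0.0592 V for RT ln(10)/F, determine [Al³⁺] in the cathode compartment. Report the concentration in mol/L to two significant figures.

Al³⁺/Al is the cathode, K⁺/K the anode: E°cell = +1.27 V, n = 3.
Overall reaction: Al³⁺(aq) + 3 K(s) → Al(s) + 3 K⁺(aq); Q = [K⁺]^3/[Al³⁺]^1.
From E = E° − (0.0592/n) log Q: log Q = (E° − E)·n/0.0592 = (+1.27 − (+1.395))·3/0.0592 = -6.3345.
So 1·log[Al³⁺] = 3·log(0.000798) − log Q = -9.2940 − (-6.3345) = -2.9595; [Al³⁺] = 10^(-2.9595) ≈ 0.0011 M.

0.0011 M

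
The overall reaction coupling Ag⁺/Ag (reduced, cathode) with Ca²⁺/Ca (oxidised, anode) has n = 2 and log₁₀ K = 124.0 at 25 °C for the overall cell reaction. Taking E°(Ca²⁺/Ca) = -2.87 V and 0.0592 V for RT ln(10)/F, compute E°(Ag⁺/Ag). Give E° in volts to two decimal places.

E°cell = (0.0592/n)·log K = (0.0592/2)(124.0) = +3.670 V.
Since Ag⁺/Ag is the cathode and Ca²⁺/Ca the anode, E°cell = E°(Ag⁺/Ag) − E°(Ca²⁺/Ca).
So E°(Ag⁺/Ag) = E°cell + E°(Ca²⁺/Ca) = +3.670 + (-2.87) = +0.80 V.

+0.80 V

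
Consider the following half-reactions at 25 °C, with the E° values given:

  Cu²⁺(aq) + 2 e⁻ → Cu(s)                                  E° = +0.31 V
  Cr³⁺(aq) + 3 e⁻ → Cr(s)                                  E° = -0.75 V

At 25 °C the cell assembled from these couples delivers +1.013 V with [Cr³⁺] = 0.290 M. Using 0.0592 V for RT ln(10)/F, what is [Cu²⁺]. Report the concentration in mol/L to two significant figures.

0.011 M

Cu²⁺/Cu is the cathode, Cr³⁺/Cr the anode: E°cell = +1.06 V, n = 6.
Overall reaction: 3 Cu²⁺(aq) + 2 Cr(s) → 3 Cu(s) + 2 Cr³⁺(aq); Q = [Cr³⁺]^2/[Cu²⁺]^3.
From E = E° − (0.0592/n) log Q: log Q = (E° − E)·n/0.0592 = (+1.06 − (+1.013))·6/0.0592 = 4.7635.
So 3·log[Cu²⁺] = 2·log(0.29) − log Q = -1.0752 − (4.7635) = -5.8387; log[Cu²⁺] = -5.8387 / 3 = -1.9462; [Cu²⁺] = 10^(-1.9462) ≈ 0.011 M.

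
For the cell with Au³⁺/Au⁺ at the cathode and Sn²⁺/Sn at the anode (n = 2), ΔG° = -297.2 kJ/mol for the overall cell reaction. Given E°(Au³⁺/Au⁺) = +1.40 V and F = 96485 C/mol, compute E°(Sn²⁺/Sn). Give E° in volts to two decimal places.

-0.14 V

E°cell = −ΔG°/(nF) = −(-297.2×10³)/((2)(96485)) = +1.540 V.
Since Au³⁺/Au⁺ is the cathode and Sn²⁺/Sn the anode, E°cell = E°(Au³⁺/Au⁺) − E°(Sn²⁺/Sn).
So E°(Sn²⁺/Sn) = E°(Au³⁺/Au⁺) − E°cell = (+1.40) − (+1.540) = -0.14 V.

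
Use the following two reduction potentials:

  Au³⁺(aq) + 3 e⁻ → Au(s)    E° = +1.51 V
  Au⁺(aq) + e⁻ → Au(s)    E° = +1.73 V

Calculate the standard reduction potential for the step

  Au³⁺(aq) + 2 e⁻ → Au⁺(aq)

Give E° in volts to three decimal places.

+1.400 V

Sequential free energies add, so n₃E°₃ = n₁E°₁ + n₂E°₂.
With n₃ = 3, and the known step contributing 1×(+1.73) V, the unknown satisfies 2·E° = 3×(+1.51) − 1×(+1.73) = +2.800.
E° = +2.800 / 2 = +1.400 V.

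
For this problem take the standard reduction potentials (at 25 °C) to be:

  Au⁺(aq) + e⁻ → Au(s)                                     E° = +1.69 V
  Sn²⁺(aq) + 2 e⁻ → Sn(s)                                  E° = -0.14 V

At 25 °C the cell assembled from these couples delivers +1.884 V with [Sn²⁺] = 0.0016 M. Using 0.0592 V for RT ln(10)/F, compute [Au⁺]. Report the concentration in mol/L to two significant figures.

Au⁺/Au is the cathode, Sn²⁺/Sn the anode: E°cell = +1.83 V, n = 2.
Overall reaction: 2 Au⁺(aq) + Sn(s) → 2 Au(s) + Sn²⁺(aq); Q = [Sn²⁺]^1/[Au⁺]^2.
From E = E° − (0.0592/n) log Q: log Q = (E° − E)·n/0.0592 = (+1.83 − (+1.884))·2/0.0592 = -1.8243.
So 2·log[Au⁺] = 1·log(0.0016) − log Q = -2.7959 − (-1.8243) = -0.9716; log[Au⁺] = -0.9716 / 2 = -0.4858; [Au⁺] = 10^(-0.4858) ≈ 0.33 M.

0.33 M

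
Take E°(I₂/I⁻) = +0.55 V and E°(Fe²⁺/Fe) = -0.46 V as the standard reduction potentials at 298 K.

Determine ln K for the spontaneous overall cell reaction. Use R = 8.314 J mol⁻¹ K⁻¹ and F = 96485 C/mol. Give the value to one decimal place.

Cathode: I₂/I⁻; anode: Fe²⁺/Fe. E°cell = (+0.55) − (-0.46) = +1.01 V, with n = 2.
ΔG° = −nFE° = −RT ln K, so ln K = nFE°/(RT) = (2)(96485)(+1.01) / ((8.314)(298)) = 78.666.

78.7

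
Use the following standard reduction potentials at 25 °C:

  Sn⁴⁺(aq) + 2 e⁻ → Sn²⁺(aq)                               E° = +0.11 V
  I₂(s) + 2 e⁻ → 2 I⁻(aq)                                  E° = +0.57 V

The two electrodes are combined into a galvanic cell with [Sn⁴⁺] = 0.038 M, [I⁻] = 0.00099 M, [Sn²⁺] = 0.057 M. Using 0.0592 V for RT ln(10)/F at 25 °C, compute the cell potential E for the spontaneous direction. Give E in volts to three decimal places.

+0.643 V

I₂/I⁻ is the cathode (higher E°), Sn⁴⁺/Sn²⁺ the anode: E°cell = +0.57 − (+0.11) = +0.46 V, n = 2.
Overall: I₂(s) + Sn²⁺(aq) → 2 I⁻(aq) + Sn⁴⁺(aq)
Q = [I⁻]^2·[Sn⁴⁺] / ([Sn²⁺]); log Q = -6.185.
E = E° − (0.0592/n) log Q = +0.46 − (0.0592/2)(-6.185) = +0.643 V.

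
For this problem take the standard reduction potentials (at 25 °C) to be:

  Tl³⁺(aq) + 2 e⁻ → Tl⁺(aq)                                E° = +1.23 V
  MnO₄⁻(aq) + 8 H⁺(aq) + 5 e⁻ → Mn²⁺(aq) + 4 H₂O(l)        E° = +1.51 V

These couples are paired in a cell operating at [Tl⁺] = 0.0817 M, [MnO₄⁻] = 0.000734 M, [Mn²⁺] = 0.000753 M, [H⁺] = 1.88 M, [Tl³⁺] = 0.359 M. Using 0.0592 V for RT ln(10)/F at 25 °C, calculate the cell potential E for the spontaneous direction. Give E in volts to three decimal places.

MnO₄⁻/Mn²⁺ is the cathode (higher E°), Tl³⁺/Tl⁺ the anode: E°cell = +1.51 − (+1.23) = +0.28 V, n = 10.
Overall: 2 MnO₄⁻(aq) + 16 H⁺(aq) + 5 Tl⁺(aq) → 2 Mn²⁺(aq) + 8 H₂O(l) + 5 Tl³⁺(aq)
Q = [Mn²⁺]^2·[Tl³⁺]^5 / ([MnO₄⁻]^2·[H⁺]^16·[Tl⁺]^5); log Q = -1.150.
E = E° − (0.0592/n) log Q = +0.28 − (0.0592/10)(-1.150) = +0.287 V.

+0.287 V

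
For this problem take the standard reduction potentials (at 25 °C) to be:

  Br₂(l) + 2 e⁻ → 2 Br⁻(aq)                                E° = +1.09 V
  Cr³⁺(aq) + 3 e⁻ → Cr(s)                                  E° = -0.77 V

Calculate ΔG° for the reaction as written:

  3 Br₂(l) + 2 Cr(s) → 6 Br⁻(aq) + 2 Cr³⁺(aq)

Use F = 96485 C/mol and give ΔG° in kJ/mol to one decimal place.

-1076.8 kJ/mol

As written, Br₂/Br⁻ is reduced (cathode) and Cr³⁺/Cr is oxidised (anode), so E°cell = (+1.09) − (-0.77) = +1.86 V.
Balancing electrons gives n = 6.
ΔG° = −nFE° = −(6)(96485)(+1.86) = -1,076,773 J = -1076.8 kJ/mol.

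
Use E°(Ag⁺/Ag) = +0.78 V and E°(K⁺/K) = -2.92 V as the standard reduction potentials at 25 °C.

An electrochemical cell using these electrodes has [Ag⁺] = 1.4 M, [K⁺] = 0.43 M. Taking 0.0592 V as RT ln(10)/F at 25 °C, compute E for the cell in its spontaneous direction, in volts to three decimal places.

+3.730 V

Ag⁺/Ag is the cathode (higher E°), K⁺/K the anode: E°cell = +0.78 − (-2.92) = +3.70 V, n = 1.
Overall: Ag⁺(aq) + K(s) → Ag(s) + K⁺(aq)
Q = [K⁺] / ([Ag⁺]); log Q = -0.513.
E = E° − (0.0592/n) log Q = +3.70 − (0.0592/1)(-0.513) = +3.730 V.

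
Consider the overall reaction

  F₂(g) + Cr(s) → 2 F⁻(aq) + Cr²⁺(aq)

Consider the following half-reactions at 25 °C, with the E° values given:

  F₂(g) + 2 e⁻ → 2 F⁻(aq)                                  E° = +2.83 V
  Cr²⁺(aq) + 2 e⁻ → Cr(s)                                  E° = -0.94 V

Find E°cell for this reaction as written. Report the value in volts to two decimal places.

+3.77 V

The F₂/F⁻ couple has the higher reduction potential, so it is the cathode; Cr²⁺/Cr is oxidised at the anode.
E°cell = E°(cathode) − E°(anode) = (+2.83) − (-0.94) = +3.77 V.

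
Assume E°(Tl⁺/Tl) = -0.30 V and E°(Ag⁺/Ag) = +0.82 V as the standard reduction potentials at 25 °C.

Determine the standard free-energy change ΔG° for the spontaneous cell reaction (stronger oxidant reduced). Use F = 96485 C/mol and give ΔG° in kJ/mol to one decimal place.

-108.1 kJ/mol

Ag⁺/Ag (E° = +0.82 V) is the cathode; Tl⁺/Tl (E° = -0.30 V) is the anode, so E°cell = +1.12 V.
Balancing electrons gives n = 1 (lcm of 1 and 1).
ΔG° = −nFE° = −(1)(96485)(+1.12) = -108,063 J = -108.1 kJ/mol.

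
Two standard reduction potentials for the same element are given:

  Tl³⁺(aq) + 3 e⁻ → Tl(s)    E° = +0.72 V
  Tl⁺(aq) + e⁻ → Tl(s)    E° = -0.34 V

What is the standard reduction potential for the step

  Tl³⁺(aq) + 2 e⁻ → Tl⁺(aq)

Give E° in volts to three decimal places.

Sequential free energies add, so n₃E°₃ = n₁E°₁ + n₂E°₂.
With n₃ = 3, and the known step contributing 1×(-0.34) V, the unknown satisfies 2·E° = 3×(+0.72) − 1×(-0.34) = +2.500.
E° = +2.500 / 2 = +1.250 V.

+1.250 V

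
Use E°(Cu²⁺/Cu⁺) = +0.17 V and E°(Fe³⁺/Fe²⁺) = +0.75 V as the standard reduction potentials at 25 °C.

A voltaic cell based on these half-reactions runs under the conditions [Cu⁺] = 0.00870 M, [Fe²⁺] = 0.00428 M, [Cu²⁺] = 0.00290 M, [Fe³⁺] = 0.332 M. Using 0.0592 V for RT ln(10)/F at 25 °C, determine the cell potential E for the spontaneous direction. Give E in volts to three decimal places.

+0.720 V

Fe³⁺/Fe²⁺ is the cathode (higher E°), Cu²⁺/Cu⁺ the anode: E°cell = +0.75 − (+0.17) = +0.58 V, n = 1.
Overall: Fe³⁺(aq) + Cu⁺(aq) → Fe²⁺(aq) + Cu²⁺(aq)
Q = [Fe²⁺]·[Cu²⁺] / ([Fe³⁺]·[Cu⁺]); log Q = -2.367.
E = E° − (0.0592/n) log Q = +0.58 − (0.0592/1)(-2.367) = +0.720 V.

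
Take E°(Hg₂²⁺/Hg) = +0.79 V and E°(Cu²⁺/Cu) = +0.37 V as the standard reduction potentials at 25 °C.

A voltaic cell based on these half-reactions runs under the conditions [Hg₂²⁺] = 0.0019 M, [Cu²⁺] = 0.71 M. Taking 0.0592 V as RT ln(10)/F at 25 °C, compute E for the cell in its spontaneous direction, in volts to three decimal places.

Hg₂²⁺/Hg is the cathode (higher E°), Cu²⁺/Cu the anode: E°cell = +0.79 − (+0.37) = +0.42 V, n = 2.
Overall: Hg₂²⁺(aq) + Cu(s) → 2 Hg(l) + Cu²⁺(aq)
Q = [Cu²⁺] / ([Hg₂²⁺]); log Q = 2.573.
E = E° − (0.0592/n) log Q = +0.42 − (0.0592/2)(2.573) = +0.344 V.

+0.344 V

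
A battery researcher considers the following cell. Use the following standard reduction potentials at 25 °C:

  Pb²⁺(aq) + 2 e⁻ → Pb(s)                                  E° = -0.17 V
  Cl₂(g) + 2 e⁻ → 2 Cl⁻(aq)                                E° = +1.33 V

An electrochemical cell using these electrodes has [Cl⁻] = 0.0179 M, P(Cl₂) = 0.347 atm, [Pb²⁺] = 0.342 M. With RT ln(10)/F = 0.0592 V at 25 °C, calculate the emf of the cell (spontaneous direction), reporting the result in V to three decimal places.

+1.604 V

Cl₂/Cl⁻ is the cathode (higher E°), Pb²⁺/Pb the anode: E°cell = +1.33 − (-0.17) = +1.50 V, n = 2.
Overall: Cl₂(g) + Pb(s) → 2 Cl⁻(aq) + Pb²⁺(aq)
Q = [Cl⁻]^2·[Pb²⁺] / (P(Cl₂)); log Q = -3.501.
E = E° − (0.0592/n) log Q = +1.50 − (0.0592/2)(-3.501) = +1.604 V.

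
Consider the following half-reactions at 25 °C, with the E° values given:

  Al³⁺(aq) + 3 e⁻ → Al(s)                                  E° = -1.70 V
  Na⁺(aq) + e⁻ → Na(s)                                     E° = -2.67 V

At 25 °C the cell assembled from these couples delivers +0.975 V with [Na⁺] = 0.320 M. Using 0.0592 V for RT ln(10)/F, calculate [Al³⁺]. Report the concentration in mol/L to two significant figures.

Al³⁺/Al is the cathode, Na⁺/Na the anode: E°cell = +0.97 V, n = 3.
Overall reaction: Al³⁺(aq) + 3 Na(s) → Al(s) + 3 Na⁺(aq); Q = [Na⁺]^3/[Al³⁺]^1.
From E = E° − (0.0592/n) log Q: log Q = (E° − E)·n/0.0592 = (+0.97 − (+0.975))·3/0.0592 = -0.2534.
So 1·log[Al³⁺] = 3·log(0.32) − log Q = -1.4846 − (-0.2534) = -1.2312; [Al³⁺] = 10^(-1.2312) ≈ 0.059 M.

0.059 M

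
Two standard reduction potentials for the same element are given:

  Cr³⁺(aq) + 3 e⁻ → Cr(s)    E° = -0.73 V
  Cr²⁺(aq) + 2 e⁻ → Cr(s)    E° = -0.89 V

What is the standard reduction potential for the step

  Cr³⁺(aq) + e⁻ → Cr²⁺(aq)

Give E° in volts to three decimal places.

Sequential free energies add, so n₃E°₃ = n₁E°₁ + n₂E°₂.
With n₃ = 3, and the known step contributing 2×(-0.89) V, the unknown satisfies 1·E° = 3×(-0.73) − 2×(-0.89) = -0.410.
E° = -0.410 / 1 = -0.410 V.

-0.410 V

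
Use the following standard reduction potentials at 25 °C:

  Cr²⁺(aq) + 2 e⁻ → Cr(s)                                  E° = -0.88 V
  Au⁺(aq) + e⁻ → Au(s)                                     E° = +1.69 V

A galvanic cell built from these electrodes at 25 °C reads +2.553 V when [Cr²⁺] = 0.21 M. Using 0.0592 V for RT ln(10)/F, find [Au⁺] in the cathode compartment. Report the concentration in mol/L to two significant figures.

0.24 M

Au⁺/Au is the cathode, Cr²⁺/Cr the anode: E°cell = +2.57 V, n = 2.
Overall reaction: 2 Au⁺(aq) + Cr(s) → 2 Au(s) + Cr²⁺(aq); Q = [Cr²⁺]^1/[Au⁺]^2.
From E = E° − (0.0592/n) log Q: log Q = (E° − E)·n/0.0592 = (+2.57 − (+2.553))·2/0.0592 = 0.5743.
So 2·log[Au⁺] = 1·log(0.21) − log Q = -0.6778 − (0.5743) = -1.2521; log[Au⁺] = -1.2521 / 2 = -0.6260; [Au⁺] = 10^(-0.6260) ≈ 0.24 M.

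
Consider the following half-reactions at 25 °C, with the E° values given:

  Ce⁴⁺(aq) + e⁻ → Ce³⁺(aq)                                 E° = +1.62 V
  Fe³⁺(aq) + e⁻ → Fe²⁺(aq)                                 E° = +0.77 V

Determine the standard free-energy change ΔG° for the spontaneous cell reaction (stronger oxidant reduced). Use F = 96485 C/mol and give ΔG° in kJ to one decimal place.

Ce⁴⁺/Ce³⁺ (E° = +1.62 V) is the cathode; Fe³⁺/Fe²⁺ (E° = +0.77 V) is the anode, so E°cell = +0.85 V.
Balancing electrons gives n = 1 (lcm of 1 and 1).
ΔG° = −nFE° = −(1)(96485)(+0.85) = -82,012 J = -82.0 kJ.

-82.0 kJ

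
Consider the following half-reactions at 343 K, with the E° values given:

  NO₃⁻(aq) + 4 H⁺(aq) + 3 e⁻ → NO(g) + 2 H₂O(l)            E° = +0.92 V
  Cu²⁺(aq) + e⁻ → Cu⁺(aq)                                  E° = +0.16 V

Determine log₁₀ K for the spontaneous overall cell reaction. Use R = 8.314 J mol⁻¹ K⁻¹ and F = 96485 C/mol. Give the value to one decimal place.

Cathode: NO₃⁻/NO; anode: Cu²⁺/Cu⁺. E°cell = (+0.92) − (+0.16) = +0.76 V, with n = 3.
ΔG° = −nFE° = −RT ln K, so ln K = nFE°/(RT) = (3)(96485)(+0.76) / ((8.314)(343)) = 77.142.
log₁₀ K = 77.142 / ln 10 = 33.5.

33.5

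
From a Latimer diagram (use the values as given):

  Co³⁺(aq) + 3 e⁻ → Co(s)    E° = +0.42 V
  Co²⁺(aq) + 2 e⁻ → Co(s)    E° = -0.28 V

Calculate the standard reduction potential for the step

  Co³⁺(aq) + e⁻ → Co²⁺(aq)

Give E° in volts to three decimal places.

Sequential free energies add, so n₃E°₃ = n₁E°₁ + n₂E°₂.
With n₃ = 3, and the known step contributing 2×(-0.28) V, the unknown satisfies 1·E° = 3×(+0.42) − 2×(-0.28) = +1.820.
E° = +1.820 / 1 = +1.820 V.

+1.820 V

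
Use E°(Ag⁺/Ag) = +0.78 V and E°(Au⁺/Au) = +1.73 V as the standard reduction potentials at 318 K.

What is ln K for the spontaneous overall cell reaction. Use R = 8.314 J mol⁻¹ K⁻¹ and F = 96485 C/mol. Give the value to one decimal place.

Cathode: Au⁺/Au; anode: Ag⁺/Ag. E°cell = (+1.73) − (+0.78) = +0.95 V, with n = 1.
ΔG° = −nFE° = −RT ln K, so ln K = nFE°/(RT) = (1)(96485)(+0.95) / ((8.314)(318)) = 34.669.

34.7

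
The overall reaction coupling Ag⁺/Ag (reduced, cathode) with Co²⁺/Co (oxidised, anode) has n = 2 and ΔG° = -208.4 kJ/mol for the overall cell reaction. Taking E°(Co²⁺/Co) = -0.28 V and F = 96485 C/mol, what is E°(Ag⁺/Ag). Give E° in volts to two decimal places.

+0.80 V

E°cell = −ΔG°/(nF) = −(-208.4×10³)/((2)(96485)) = +1.080 V.
Since Ag⁺/Ag is the cathode and Co²⁺/Co the anode, E°cell = E°(Ag⁺/Ag) − E°(Co²⁺/Co).
So E°(Ag⁺/Ag) = E°cell + E°(Co²⁺/Co) = +1.080 + (-0.28) = +0.80 V.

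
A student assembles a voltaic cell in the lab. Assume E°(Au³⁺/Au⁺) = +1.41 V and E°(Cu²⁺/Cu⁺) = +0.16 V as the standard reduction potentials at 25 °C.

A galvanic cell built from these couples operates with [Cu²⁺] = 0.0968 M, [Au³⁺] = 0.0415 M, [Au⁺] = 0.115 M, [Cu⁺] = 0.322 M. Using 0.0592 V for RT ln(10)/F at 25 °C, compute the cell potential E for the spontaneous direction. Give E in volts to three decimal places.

+1.268 V

Au³⁺/Au⁺ is the cathode (higher E°), Cu²⁺/Cu⁺ the anode: E°cell = +1.41 − (+0.16) = +1.25 V, n = 2.
Overall: Au³⁺(aq) + 2 Cu⁺(aq) → Au⁺(aq) + 2 Cu²⁺(aq)
Q = [Au⁺]·[Cu²⁺]^2 / ([Au³⁺]·[Cu⁺]^2); log Q = -0.601.
E = E° − (0.0592/n) log Q = +1.25 − (0.0592/2)(-0.601) = +1.268 V.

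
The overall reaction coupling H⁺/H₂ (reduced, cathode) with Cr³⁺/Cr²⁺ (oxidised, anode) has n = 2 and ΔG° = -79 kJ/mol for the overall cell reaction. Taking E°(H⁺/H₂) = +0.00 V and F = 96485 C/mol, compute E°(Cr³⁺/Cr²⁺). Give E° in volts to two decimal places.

-0.41 V

E°cell = −ΔG°/(nF) = −(-79×10³)/((2)(96485)) = +0.409 V.
Since H⁺/H₂ is the cathode and Cr³⁺/Cr²⁺ the anode, E°cell = E°(H⁺/H₂) − E°(Cr³⁺/Cr²⁺).
So E°(Cr³⁺/Cr²⁺) = E°(H⁺/H₂) − E°cell = (+0.00) − (+0.409) = -0.41 V.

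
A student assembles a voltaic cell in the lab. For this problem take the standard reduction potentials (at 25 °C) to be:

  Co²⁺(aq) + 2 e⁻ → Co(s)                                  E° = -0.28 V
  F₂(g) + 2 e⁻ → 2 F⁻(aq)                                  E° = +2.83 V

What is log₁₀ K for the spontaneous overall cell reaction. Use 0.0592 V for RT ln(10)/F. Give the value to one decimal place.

Cathode: F₂/F⁻; anode: Co²⁺/Co. E°cell = +3.11 V, n = 2.
log K = nE°cell / 0.0592 = (2)(+3.11) / 0.0592 = 105.1.

105.1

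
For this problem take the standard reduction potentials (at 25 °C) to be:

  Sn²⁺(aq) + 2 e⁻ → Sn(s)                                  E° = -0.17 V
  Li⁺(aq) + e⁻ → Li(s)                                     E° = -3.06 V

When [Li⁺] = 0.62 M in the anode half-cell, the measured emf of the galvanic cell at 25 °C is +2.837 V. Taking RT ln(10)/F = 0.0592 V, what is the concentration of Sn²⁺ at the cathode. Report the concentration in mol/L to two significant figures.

Sn²⁺/Sn is the cathode, Li⁺/Li the anode: E°cell = +2.89 V, n = 2.
Overall reaction: Sn²⁺(aq) + 2 Li(s) → Sn(s) + 2 Li⁺(aq); Q = [Li⁺]^2/[Sn²⁺]^1.
From E = E° − (0.0592/n) log Q: log Q = (E° − E)·n/0.0592 = (+2.89 − (+2.837))·2/0.0592 = 1.7905.
So 1·log[Sn²⁺] = 2·log(0.62) − log Q = -0.4152 − (1.7905) = -2.2057; [Sn²⁺] = 10^(-2.2057) ≈ 0.0062 M.

0.0062 M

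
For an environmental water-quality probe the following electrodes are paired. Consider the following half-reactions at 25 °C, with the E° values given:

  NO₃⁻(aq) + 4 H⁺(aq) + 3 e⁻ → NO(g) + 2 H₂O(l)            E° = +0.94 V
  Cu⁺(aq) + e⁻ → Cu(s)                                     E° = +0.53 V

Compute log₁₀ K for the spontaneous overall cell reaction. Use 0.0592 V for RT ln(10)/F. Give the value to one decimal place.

Cathode: NO₃⁻/NO; anode: Cu⁺/Cu. E°cell = +0.41 V, n = 3.
log K = nE°cell / 0.0592 = (3)(+0.41) / 0.0592 = 20.8.

20.8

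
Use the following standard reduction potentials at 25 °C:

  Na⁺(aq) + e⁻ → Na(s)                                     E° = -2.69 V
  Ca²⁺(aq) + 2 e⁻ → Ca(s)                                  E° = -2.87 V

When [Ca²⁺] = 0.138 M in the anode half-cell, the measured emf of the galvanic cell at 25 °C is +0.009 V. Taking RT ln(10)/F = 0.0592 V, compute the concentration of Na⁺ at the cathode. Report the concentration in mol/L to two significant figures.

Na⁺/Na is the cathode, Ca²⁺/Ca the anode: E°cell = +0.18 V, n = 2.
Overall reaction: 2 Na⁺(aq) + Ca(s) → 2 Na(s) + Ca²⁺(aq); Q = [Ca²⁺]^1/[Na⁺]^2.
From E = E° − (0.0592/n) log Q: log Q = (E° − E)·n/0.0592 = (+0.18 − (+0.009))·2/0.0592 = 5.7770.
So 2·log[Na⁺] = 1·log(0.138) − log Q = -0.8601 − (5.7770) = -6.6371; log[Na⁺] = -6.6371 / 2 = -3.3186; [Na⁺] = 10^(-3.3186) ≈ 0.00048 M.

0.00048 M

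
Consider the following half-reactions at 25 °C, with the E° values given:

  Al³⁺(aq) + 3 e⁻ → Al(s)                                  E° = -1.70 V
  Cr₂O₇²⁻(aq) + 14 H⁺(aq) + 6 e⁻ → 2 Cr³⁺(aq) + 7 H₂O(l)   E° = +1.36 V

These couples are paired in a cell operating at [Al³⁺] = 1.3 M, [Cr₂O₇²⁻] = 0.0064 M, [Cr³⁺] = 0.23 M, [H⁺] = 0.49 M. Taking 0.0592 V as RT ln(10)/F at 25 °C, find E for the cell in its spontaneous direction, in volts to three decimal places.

+3.006 V

Cr₂O₇²⁻/Cr³⁺ is the cathode (higher E°), Al³⁺/Al the anode: E°cell = +1.36 − (-1.70) = +3.06 V, n = 6.
Overall: Cr₂O₇²⁻(aq) + 14 H⁺(aq) + 2 Al(s) → 2 Cr³⁺(aq) + 7 H₂O(l) + 2 Al³⁺(aq)
Q = [Cr³⁺]^2·[Al³⁺]^2 / ([Cr₂O₇²⁻]·[H⁺]^14); log Q = 5.482.
E = E° − (0.0592/n) log Q = +3.06 − (0.0592/6)(5.482) = +3.006 V.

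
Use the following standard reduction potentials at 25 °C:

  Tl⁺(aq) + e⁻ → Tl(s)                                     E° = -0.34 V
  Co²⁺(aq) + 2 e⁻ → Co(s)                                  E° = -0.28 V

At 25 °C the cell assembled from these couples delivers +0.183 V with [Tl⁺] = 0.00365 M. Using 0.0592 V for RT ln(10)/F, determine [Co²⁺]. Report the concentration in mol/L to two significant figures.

Co²⁺/Co is the cathode, Tl⁺/Tl the anode: E°cell = +0.06 V, n = 2.
Overall reaction: Co²⁺(aq) + 2 Tl(s) → Co(s) + 2 Tl⁺(aq); Q = [Tl⁺]^2/[Co²⁺]^1.
From E = E° − (0.0592/n) log Q: log Q = (E° − E)·n/0.0592 = (+0.06 − (+0.183))·2/0.0592 = -4.1554.
So 1·log[Co²⁺] = 2·log(0.00365) − log Q = -4.8754 − (-4.1554) = -0.7200; [Co²⁺] = 10^(-0.7200) ≈ 0.19 M.

0.19 M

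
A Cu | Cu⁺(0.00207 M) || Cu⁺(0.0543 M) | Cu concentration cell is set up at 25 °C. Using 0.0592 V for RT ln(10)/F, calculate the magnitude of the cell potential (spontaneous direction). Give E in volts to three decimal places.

For a concentration cell E°cell = 0. The 0.0543 M side is the cathode (reduction is favoured where [Cu⁺] is higher).
With n = 1, E = −(0.0592/1) log([Cu⁺]ₐₙ/[Cu⁺]꜀ₐₜ) = −(0.0592/1) log(0.00207/0.0543) = −(0.0592/1)(-1.419) = +0.084 V.

+0.084 V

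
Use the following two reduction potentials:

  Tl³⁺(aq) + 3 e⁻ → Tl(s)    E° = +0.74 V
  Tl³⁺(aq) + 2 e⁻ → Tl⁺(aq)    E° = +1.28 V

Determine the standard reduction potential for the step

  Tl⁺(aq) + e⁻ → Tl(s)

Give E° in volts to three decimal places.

Sequential free energies add, so n₃E°₃ = n₁E°₁ + n₂E°₂.
With n₃ = 3, and the known step contributing 2×(+1.28) V, the unknown satisfies 1·E° = 3×(+0.74) − 2×(+1.28) = -0.340.
E° = -0.340 / 1 = -0.340 V.

-0.340 V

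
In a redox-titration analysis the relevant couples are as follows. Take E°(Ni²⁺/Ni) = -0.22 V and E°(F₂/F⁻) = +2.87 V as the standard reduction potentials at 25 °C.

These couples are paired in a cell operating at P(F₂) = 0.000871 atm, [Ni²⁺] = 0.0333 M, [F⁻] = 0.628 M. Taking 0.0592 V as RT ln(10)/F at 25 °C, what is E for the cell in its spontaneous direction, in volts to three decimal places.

+3.055 V

F₂/F⁻ is the cathode (higher E°), Ni²⁺/Ni the anode: E°cell = +2.87 − (-0.22) = +3.09 V, n = 2.
Overall: F₂(g) + Ni(s) → 2 F⁻(aq) + Ni²⁺(aq)
Q = [F⁻]^2·[Ni²⁺] / (P(F₂)); log Q = 1.178.
E = E° − (0.0592/n) log Q = +3.09 − (0.0592/2)(1.178) = +3.055 V.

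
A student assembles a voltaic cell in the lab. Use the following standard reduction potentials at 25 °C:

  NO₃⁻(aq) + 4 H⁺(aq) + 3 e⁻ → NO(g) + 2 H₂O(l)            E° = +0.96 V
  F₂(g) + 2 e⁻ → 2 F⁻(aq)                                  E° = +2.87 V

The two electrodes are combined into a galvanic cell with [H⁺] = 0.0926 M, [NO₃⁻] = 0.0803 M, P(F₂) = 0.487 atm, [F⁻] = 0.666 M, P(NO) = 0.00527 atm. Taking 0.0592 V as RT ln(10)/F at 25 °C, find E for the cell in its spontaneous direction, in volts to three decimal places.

+1.969 V

F₂/F⁻ is the cathode (higher E°), NO₃⁻/NO the anode: E°cell = +2.87 − (+0.96) = +1.91 V, n = 6.
Overall: 3 F₂(g) + 2 NO(g) + 4 H₂O(l) → 6 F⁻(aq) + 2 NO₃⁻(aq) + 8 H⁺(aq)
Q = [F⁻]^6·[NO₃⁻]^2·[H⁺]^8 / (P(F₂)^3·P(NO)^2); log Q = -6.023.
E = E° − (0.0592/n) log Q = +1.91 − (0.0592/6)(-6.023) = +1.969 V.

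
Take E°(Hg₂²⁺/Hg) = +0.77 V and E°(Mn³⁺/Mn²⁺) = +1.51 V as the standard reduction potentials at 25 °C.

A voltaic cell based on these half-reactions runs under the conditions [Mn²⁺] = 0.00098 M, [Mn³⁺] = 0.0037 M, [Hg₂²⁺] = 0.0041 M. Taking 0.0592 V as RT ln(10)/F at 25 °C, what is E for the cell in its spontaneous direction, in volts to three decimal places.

+0.845 V

Mn³⁺/Mn²⁺ is the cathode (higher E°), Hg₂²⁺/Hg the anode: E°cell = +1.51 − (+0.77) = +0.74 V, n = 2.
Overall: 2 Mn³⁺(aq) + 2 Hg(l) → 2 Mn²⁺(aq) + Hg₂²⁺(aq)
Q = [Mn²⁺]^2·[Hg₂²⁺] / ([Mn³⁺]^2); log Q = -3.541.
E = E° − (0.0592/n) log Q = +0.74 − (0.0592/2)(-3.541) = +0.845 V.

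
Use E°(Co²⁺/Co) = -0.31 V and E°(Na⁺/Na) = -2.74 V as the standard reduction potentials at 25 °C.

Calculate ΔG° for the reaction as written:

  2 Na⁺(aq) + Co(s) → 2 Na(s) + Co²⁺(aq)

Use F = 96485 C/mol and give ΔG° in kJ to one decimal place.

As written, Na⁺/Na is reduced (cathode) and Co²⁺/Co is oxidised (anode), so E°cell = (-2.74) − (-0.31) = -2.43 V.
Balancing electrons gives n = 2.
ΔG° = −nFE° = −(2)(96485)(-2.43) = 468,917 J = +468.9 kJ.

+468.9 kJ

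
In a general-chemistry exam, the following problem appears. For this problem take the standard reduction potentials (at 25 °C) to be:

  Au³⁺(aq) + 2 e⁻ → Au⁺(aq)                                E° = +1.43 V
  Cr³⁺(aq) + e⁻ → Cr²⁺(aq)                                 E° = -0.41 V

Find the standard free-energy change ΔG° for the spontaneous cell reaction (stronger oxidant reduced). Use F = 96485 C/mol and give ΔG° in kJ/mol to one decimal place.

Au³⁺/Au⁺ (E° = +1.43 V) is the cathode; Cr³⁺/Cr²⁺ (E° = -0.41 V) is the anode, so E°cell = +1.84 V.
Balancing electrons gives n = 2 (lcm of 2 and 1).
ΔG° = −nFE° = −(2)(96485)(+1.84) = -355,065 J = -355.1 kJ/mol.

-355.1 kJ/mol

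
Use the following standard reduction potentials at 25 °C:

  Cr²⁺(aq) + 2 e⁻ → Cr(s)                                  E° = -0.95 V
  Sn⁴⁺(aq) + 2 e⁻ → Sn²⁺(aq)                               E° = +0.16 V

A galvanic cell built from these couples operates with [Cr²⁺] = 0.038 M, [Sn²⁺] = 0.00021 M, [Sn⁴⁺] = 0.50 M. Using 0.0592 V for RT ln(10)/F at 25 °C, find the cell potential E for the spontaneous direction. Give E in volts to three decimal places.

+1.252 V

Sn⁴⁺/Sn²⁺ is the cathode (higher E°), Cr²⁺/Cr the anode: E°cell = +0.16 − (-0.95) = +1.11 V, n = 2.
Overall: Sn⁴⁺(aq) + Cr(s) → Sn²⁺(aq) + Cr²⁺(aq)
Q = [Sn²⁺]·[Cr²⁺] / ([Sn⁴⁺]); log Q = -4.797.
E = E° − (0.0592/n) log Q = +1.11 − (0.0592/2)(-4.797) = +1.252 V.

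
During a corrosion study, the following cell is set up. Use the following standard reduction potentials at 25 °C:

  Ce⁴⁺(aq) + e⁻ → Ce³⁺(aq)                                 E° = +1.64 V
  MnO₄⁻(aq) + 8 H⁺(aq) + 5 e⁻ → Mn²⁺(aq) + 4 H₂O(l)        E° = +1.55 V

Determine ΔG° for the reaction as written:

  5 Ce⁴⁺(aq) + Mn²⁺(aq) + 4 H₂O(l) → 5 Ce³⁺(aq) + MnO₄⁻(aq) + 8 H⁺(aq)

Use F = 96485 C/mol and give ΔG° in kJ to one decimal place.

-43.4 kJ

As written, Ce⁴⁺/Ce³⁺ is reduced (cathode) and MnO₄⁻/Mn²⁺ is oxidised (anode), so E°cell = (+1.64) − (+1.55) = +0.09 V.
Balancing electrons gives n = 5.
ΔG° = −nFE° = −(5)(96485)(+0.09) = -43,418 J = -43.4 kJ.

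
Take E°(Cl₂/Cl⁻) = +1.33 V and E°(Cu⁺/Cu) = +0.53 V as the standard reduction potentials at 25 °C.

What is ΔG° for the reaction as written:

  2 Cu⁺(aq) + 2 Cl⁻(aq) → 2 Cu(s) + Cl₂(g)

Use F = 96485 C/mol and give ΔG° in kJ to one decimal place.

+154.4 kJ

As written, Cu⁺/Cu is reduced (cathode) and Cl₂/Cl⁻ is oxidised (anode), so E°cell = (+0.53) − (+1.33) = -0.80 V.
Balancing electrons gives n = 2.
ΔG° = −nFE° = −(2)(96485)(-0.80) = 154,376 J = +154.4 kJ.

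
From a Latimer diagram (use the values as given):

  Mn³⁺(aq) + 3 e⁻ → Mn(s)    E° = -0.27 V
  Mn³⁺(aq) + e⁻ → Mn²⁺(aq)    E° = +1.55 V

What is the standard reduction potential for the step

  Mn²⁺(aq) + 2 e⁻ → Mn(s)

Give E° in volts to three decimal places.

-1.180 V

Sequential free energies add, so n₃E°₃ = n₁E°₁ + n₂E°₂.
With n₃ = 3, and the known step contributing 1×(+1.55) V, the unknown satisfies 2·E° = 3×(-0.27) − 1×(+1.55) = -2.360.
E° = -2.360 / 2 = -1.180 V.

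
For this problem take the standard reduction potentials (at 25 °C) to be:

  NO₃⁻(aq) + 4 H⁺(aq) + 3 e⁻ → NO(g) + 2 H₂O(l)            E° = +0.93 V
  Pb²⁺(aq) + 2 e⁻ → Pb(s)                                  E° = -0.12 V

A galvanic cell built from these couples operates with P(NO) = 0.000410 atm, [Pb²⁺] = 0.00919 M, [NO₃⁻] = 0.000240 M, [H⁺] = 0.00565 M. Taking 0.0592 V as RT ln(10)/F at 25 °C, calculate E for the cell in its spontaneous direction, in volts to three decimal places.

NO₃⁻/NO is the cathode (higher E°), Pb²⁺/Pb the anode: E°cell = +0.93 − (-0.12) = +1.05 V, n = 6.
Overall: 2 NO₃⁻(aq) + 8 H⁺(aq) + 3 Pb(s) → 2 NO(g) + 4 H₂O(l) + 3 Pb²⁺(aq)
Q = P(NO)^2·[Pb²⁺]^3 / ([NO₃⁻]^2·[H⁺]^8); log Q = 12.339.
E = E° − (0.0592/n) log Q = +1.05 − (0.0592/6)(12.339) = +0.928 V.

+0.928 V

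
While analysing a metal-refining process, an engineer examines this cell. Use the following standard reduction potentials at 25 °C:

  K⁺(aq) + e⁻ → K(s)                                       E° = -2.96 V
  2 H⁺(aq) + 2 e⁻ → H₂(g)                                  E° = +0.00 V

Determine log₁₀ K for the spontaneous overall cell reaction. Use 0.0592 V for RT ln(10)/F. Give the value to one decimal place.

Cathode: H⁺/H₂; anode: K⁺/K. E°cell = +2.96 V, n = 2.
log K = nE°cell / 0.0592 = (2)(+2.96) / 0.0592 = 100.0.

100.0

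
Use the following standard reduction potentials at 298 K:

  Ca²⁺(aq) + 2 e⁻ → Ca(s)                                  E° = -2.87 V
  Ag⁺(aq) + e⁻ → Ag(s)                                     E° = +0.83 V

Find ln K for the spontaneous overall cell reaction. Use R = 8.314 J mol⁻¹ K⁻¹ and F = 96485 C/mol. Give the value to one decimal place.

288.2

Cathode: Ag⁺/Ag; anode: Ca²⁺/Ca. E°cell = (+0.83) − (-2.87) = +3.70 V, with n = 2.
ΔG° = −nFE° = −RT ln K, so ln K = nFE°/(RT) = (2)(96485)(+3.70) / ((8.314)(298)) = 288.181.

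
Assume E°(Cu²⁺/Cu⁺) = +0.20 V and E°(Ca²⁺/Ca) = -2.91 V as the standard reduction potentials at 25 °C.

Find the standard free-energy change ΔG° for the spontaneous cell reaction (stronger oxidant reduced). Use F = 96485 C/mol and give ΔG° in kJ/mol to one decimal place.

Cu²⁺/Cu⁺ (E° = +0.20 V) is the cathode; Ca²⁺/Ca (E° = -2.91 V) is the anode, so E°cell = +3.11 V.
Balancing electrons gives n = 2 (lcm of 1 and 2).
ΔG° = −nFE° = −(2)(96485)(+3.11) = -600,137 J = -600.1 kJ/mol.

-600.1 kJ/mol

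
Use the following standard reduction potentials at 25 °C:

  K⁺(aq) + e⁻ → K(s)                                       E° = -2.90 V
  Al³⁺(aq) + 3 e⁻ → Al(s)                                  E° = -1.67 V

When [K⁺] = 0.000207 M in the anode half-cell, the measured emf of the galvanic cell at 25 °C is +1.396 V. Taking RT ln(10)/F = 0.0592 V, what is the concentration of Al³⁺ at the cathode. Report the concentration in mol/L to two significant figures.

Al³⁺/Al is the cathode, K⁺/K the anode: E°cell = +1.23 V, n = 3.
Overall reaction: Al³⁺(aq) + 3 K(s) → Al(s) + 3 K⁺(aq); Q = [K⁺]^3/[Al³⁺]^1.
From E = E° − (0.0592/n) log Q: log Q = (E° − E)·n/0.0592 = (+1.23 − (+1.396))·3/0.0592 = -8.4122.
So 1·log[Al³⁺] = 3·log(0.000207) − log Q = -11.0521 − (-8.4122) = -2.6399; [Al³⁺] = 10^(-2.6399) ≈ 0.0023 M.

0.0023 M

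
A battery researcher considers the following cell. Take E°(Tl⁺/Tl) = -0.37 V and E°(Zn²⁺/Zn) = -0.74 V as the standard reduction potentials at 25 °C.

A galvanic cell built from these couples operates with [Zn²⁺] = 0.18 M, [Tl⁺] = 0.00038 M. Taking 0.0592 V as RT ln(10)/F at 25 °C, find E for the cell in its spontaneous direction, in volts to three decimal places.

Tl⁺/Tl is the cathode (higher E°), Zn²⁺/Zn the anode: E°cell = -0.37 − (-0.74) = +0.37 V, n = 2.
Overall: 2 Tl⁺(aq) + Zn(s) → 2 Tl(s) + Zn²⁺(aq)
Q = [Zn²⁺] / ([Tl⁺]^2); log Q = 6.096.
E = E° − (0.0592/n) log Q = +0.37 − (0.0592/2)(6.096) = +0.190 V.

+0.190 V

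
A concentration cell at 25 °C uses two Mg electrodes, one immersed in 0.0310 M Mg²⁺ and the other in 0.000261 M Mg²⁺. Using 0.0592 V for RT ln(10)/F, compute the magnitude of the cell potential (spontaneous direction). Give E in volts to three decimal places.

For a concentration cell E°cell = 0. The 0.0310 M side is the cathode (reduction is favoured where [Mg²⁺] is higher).
With n = 2, E = −(0.0592/2) log([Mg²⁺]ₐₙ/[Mg²⁺]꜀ₐₜ) = −(0.0592/2) log(0.000261/0.031) = −(0.0592/2)(-2.075) = +0.061 V.

+0.061 V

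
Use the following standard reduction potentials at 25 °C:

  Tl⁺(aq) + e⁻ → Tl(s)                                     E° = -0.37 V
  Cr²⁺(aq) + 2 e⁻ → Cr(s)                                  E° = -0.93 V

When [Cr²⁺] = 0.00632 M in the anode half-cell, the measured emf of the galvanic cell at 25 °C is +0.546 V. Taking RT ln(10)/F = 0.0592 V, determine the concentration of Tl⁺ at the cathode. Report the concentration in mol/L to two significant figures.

0.046 M

Tl⁺/Tl is the cathode, Cr²⁺/Cr the anode: E°cell = +0.56 V, n = 2.
Overall reaction: 2 Tl⁺(aq) + Cr(s) → 2 Tl(s) + Cr²⁺(aq); Q = [Cr²⁺]^1/[Tl⁺]^2.
From E = E° − (0.0592/n) log Q: log Q = (E° − E)·n/0.0592 = (+0.56 − (+0.546))·2/0.0592 = 0.4730.
So 2·log[Tl⁺] = 1·log(0.00632) − log Q = -2.1993 − (0.4730) = -2.6723; log[Tl⁺] = -2.6723 / 2 = -1.3361; [Tl⁺] = 10^(-1.3361) ≈ 0.046 M.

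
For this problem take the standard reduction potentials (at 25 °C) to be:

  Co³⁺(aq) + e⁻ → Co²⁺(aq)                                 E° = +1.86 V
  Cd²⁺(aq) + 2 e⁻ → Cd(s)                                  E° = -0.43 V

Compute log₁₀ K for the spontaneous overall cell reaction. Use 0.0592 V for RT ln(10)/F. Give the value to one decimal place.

Cathode: Co³⁺/Co²⁺; anode: Cd²⁺/Cd. E°cell = +2.29 V, n = 2.
log K = nE°cell / 0.0592 = (2)(+2.29) / 0.0592 = 77.4.

77.4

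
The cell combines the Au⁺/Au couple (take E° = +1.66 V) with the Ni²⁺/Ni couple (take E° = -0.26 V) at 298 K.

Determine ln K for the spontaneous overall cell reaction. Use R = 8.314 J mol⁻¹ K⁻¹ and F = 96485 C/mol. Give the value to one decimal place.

Cathode: Au⁺/Au; anode: Ni²⁺/Ni. E°cell = (+1.66) − (-0.26) = +1.92 V, with n = 2.
ΔG° = −nFE° = −RT ln K, so ln K = nFE°/(RT) = (2)(96485)(+1.92) / ((8.314)(298)) = 149.543.

149.5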